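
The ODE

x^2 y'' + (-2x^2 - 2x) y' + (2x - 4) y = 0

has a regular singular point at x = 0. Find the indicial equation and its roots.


Divide by x^2 to reach normal form y'' + P_1(x) y' + P_2(x) y = 0 with P_1(x) = -2 - 2/x and P_2(x) = 2/x - 4/x^2.
x = 0 is a singular point because the y'-coefficient -2 - 2/x has a pole at x = 0 and the y-coefficient 2/x - 4/x^2 has a pole at x = 0.
It is a regular singular point because x P_1(x) = p(x) = -2x - 2 and x^2 P_2(x) = q(x) = 2x - 4 are polynomials, hence analytic at x = 0.
p(0) = -2,  q(0) = -4.
Indicial equation: r(r-1) + p(0) r + q(0) = 0, i.e. r^2 + (p(0) - 1) r + q(0) = 0, i.e. r^2 - 3 r - 4 = 0.
Discriminant: (-3)^2 - 4(-4) = 25, so r = (3 ± 5)/2.
Solving: r_1 = 4, r_2 = -1.

indicial: r^2 - 3 r - 4 = 0; roots r_1 = 4, r_2 = -1


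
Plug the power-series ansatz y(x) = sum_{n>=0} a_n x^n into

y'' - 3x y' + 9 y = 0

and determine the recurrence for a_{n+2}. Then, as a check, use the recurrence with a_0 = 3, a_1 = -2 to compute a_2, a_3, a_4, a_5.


Substitute y = sum_n a_n x^n.
y''(x) has coefficient (n+2)(n+1) a_{n+2} at x^n;
-3 x y'(x) has coefficient -3 n a_n at x^n (shift);
9 y(x) has coefficient 9 a_n at x^n.
Matching x^n: (n+2)(n+1) a_{n+2} + (-3n + 9) a_n = 0.
Thus a_{n+2} = (3n - 9) / ((n+1)(n+2)) * a_n.

Check with a_0 = 3, a_1 = -2 (apply the recurrence for n = 0, 1, 2, 3): a_0 = 3, a_1 = -2, a_2 = -27/2, a_3 = 2, a_4 = 27/8, a_5 = 0.

a_(n+2) = (3n - 9) / ((n+1)(n+2)) * a_n; check: a_0 = 3, a_1 = -2, a_2 = -27/2, a_3 = 2, a_4 = 27/8, a_5 = 0


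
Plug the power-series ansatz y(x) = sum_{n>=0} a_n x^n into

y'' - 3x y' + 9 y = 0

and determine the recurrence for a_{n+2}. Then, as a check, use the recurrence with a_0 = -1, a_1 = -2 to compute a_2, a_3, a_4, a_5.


Substitute y = sum_n a_n x^n.
y''(x) has coefficient (n+2)(n+1) a_{n+2} at x^n;
-3 x y'(x) has coefficient -3 n a_n at x^n (shift);
9 y(x) has coefficient 9 a_n at x^n.
Matching x^n: (n+2)(n+1) a_{n+2} + (-3n + 9) a_n = 0.
Thus a_{n+2} = (3n - 9) / ((n+1)(n+2)) * a_n.

Check with a_0 = -1, a_1 = -2 (apply the recurrence for n = 0, 1, 2, 3): a_0 = -1, a_1 = -2, a_2 = 9/2, a_3 = 2, a_4 = -9/8, a_5 = 0.

a_(n+2) = (3n - 9) / ((n+1)(n+2)) * a_n; check: a_0 = -1, a_1 = -2, a_2 = 9/2, a_3 = 2, a_4 = -9/8, a_5 = 0


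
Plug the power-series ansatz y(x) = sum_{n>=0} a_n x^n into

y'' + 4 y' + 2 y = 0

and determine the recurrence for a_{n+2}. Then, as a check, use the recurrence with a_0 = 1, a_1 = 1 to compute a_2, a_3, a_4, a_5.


Substitute y = sum_n a_n x^n.
y''(x) has coefficient (n+2)(n+1) a_{n+2} at x^n;
4 y'(x) has coefficient 4 (n+1) a_{n+1} at x^n;
2 y(x) has coefficient 2 a_n at x^n.
Matching x^n: (n+2)(n+1) a_{n+2} + 4 (n+1) a_{n+1} + 2 a_n = 0.
Thus a_{n+2} = [-4 (n+1) a_{n+1} - 2 a_n] / ((n+1)(n+2)).

Check with a_0 = 1, a_1 = 1 (apply the recurrence for n = 0, 1, 2, 3): a_0 = 1, a_1 = 1, a_2 = -3, a_3 = 11/3, a_4 = -19/6, a_5 = 13/6.

a_(n+2) = [-4 (n+1) a_(n+1) - 2 a_n] / ((n+1)(n+2)); check: a_0 = 1, a_1 = 1, a_2 = -3, a_3 = 11/3, a_4 = -19/6, a_5 = 13/6


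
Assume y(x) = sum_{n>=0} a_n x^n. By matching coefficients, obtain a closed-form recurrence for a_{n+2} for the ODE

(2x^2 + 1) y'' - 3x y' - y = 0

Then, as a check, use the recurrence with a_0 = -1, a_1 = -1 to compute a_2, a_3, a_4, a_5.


Substitute y = sum_n a_n x^n.
(1 + 2 x^2) y'' contributes (n+2)(n+1) a_{n+2} + 2 n(n-1) a_n at x^n.
-3 x y'(x) contributes -3 n a_n at x^n.
-y(x) contributes -1 a_n at x^n.
Matching x^n: (n+2)(n+1) a_{n+2} + (2 n(n-1) - 3 n - 1) a_n = 0.
Thus a_{n+2} = (-2 n(n-1) + 3 n + 1) / ((n+1)(n+2)) * a_n.

Check with a_0 = -1, a_1 = -1 (apply the recurrence for n = 0, 1, 2, 3): a_0 = -1, a_1 = -1, a_2 = -1/2, a_3 = -2/3, a_4 = -1/8, a_5 = 1/15.

a_(n+2) = (-2 n(n-1) + 3 n + 1) / ((n+1)(n+2)) * a_n; check: a_0 = -1, a_1 = -1, a_2 = -1/2, a_3 = -2/3, a_4 = -1/8, a_5 = 1/15


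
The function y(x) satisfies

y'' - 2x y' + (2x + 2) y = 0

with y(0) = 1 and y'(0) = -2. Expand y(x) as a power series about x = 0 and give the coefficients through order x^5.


Ansatz: y(x) = sum_{n>=0} a_n x^n, so y'(x) = sum_{n>=1} n a_n x^(n-1) and y''(x) = sum_{n>=2} n(n-1) a_n x^(n-2).
Substitute into P(x) y'' + Q(x) y' + R(x) y = 0 with P(x) = 1, Q(x) = -2x, R(x) = 2x + 2, and match powers of x.
Initial conditions: a_0 = 1, a_1 = -2.
Setting the coefficient of each power of x to zero and solving order by order (substituting the coefficients already found):
  x^0: 2 a_2 + 2 a_0 = 0  ->  2 a_2 = -2 a_0 = -2  ->  a_2 = -1
  x^1: 6 a_3 + 2 a_0 = 0  ->  6 a_3 = -2 a_0 = -2  ->  a_3 = -1/3
  x^2: 12 a_4 - 2 a_2 + 2 a_1 = 0  ->  12 a_4 = 2 a_2 - 2 a_1 = 2  ->  a_4 = 1/6
  x^3: 20 a_5 - 4 a_3 + 2 a_2 = 0  ->  20 a_5 = 4 a_3 - 2 a_2 = 2/3  ->  a_5 = 1/30
Truncated series: y(x) = 1 - 2 x - x^2 - (1/3) x^3 + (1/6) x^4 + (1/30) x^5 + O(x^6).

a_0 = 1; a_1 = -2; a_2 = -1; a_3 = -1/3; a_4 = 1/6; a_5 = 1/30


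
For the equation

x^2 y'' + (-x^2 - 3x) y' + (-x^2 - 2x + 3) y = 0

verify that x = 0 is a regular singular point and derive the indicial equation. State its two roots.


Divide by x^2 to reach normal form y'' + P_1(x) y' + P_2(x) y = 0 with P_1(x) = -1 - 3/x and P_2(x) = -1 - 2/x + 3/x^2.
x = 0 is a singular point because the y'-coefficient -1 - 3/x has a pole at x = 0 and the y-coefficient -1 - 2/x + 3/x^2 has a pole at x = 0.
It is a regular singular point because x P_1(x) = p(x) = -x - 3 and x^2 P_2(x) = q(x) = -x^2 - 2x + 3 are polynomials, hence analytic at x = 0.
p(0) = -3,  q(0) = 3.
Indicial equation: r(r-1) + p(0) r + q(0) = 0, i.e. r^2 + (p(0) - 1) r + q(0) = 0, i.e. r^2 - 4 r + 3 = 0.
Discriminant: (-4)^2 - 4(3) = 4, so r = (4 ± 2)/2.
Solving: r_1 = 3, r_2 = 1.

indicial: r^2 - 4 r + 3 = 0; roots r_1 = 3, r_2 = 1


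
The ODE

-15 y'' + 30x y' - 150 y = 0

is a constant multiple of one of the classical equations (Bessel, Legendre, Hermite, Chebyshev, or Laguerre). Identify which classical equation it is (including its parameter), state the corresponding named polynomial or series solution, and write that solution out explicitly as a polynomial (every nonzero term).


All three coefficients share the factor -15; dividing through by -15 gives  y'' - 2x y' + 10 y = 0.
This matches the Hermite equation y'' - 2x y' + 2n y = 0 with 2n = 10, so n = 5; the polynomial solution is H_5(x).
With y = sum_k a_k x^k, matching x^k gives (k+2)(k+1) a_{k+2} = 2(k - n) a_k = 2(k - 5) a_k. The right side vanishes at k = 5, so the series with the parity of 5 terminates at degree 5.
Standard normalization: leading coefficient of H_n is 2^n, so a_5 = 2^5 = 32. Work downward with a_k = (k+1)(k+2) a_{k+2} / (2(k - n)):
  a_3 = (4)(5)(32) / (2(3 - 5)) = 640/(-4) = -160
  a_1 = (2)(3)(-160) / (2(1 - 5)) = -960/(-8) = 120
Hence H_5(x) = 32 x^5 - 160 x^3 + 120 x.

H_5(x); series = 32 x^5 - 160 x^3 + 120 x


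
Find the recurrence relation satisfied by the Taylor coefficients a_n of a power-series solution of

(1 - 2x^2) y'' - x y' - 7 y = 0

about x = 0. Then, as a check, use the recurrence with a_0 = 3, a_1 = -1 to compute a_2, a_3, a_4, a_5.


Substitute y = sum_n a_n x^n.
(1 - 2 x^2) y'' contributes (n+2)(n+1) a_{n+2} - 2 n(n-1) a_n at x^n.
-x y'(x) contributes -n a_n at x^n.
-7 y(x) contributes -7 a_n at x^n.
Matching x^n: (n+2)(n+1) a_{n+2} + (-2 n(n-1) - n - 7) a_n = 0.
Thus a_{n+2} = (2 n(n-1) + n + 7) / ((n+1)(n+2)) * a_n.

Check with a_0 = 3, a_1 = -1 (apply the recurrence for n = 0, 1, 2, 3): a_0 = 3, a_1 = -1, a_2 = 21/2, a_3 = -4/3, a_4 = 91/8, a_5 = -22/15.

a_(n+2) = (2 n(n-1) + n + 7) / ((n+1)(n+2)) * a_n; check: a_0 = 3, a_1 = -1, a_2 = 21/2, a_3 = -4/3, a_4 = 91/8, a_5 = -22/15


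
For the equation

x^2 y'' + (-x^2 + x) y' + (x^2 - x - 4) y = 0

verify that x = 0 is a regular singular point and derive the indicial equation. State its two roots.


Divide by x^2 to reach normal form y'' + P_1(x) y' + P_2(x) y = 0 with P_1(x) = -1 + 1/x and P_2(x) = 1 - 1/x - 4/x^2.
x = 0 is a singular point because the y'-coefficient -1 + 1/x has a pole at x = 0 and the y-coefficient 1 - 1/x - 4/x^2 has a pole at x = 0.
It is a regular singular point because x P_1(x) = p(x) = 1 - x and x^2 P_2(x) = q(x) = x^2 - x - 4 are polynomials, hence analytic at x = 0.
p(0) = 1,  q(0) = -4.
Indicial equation: r(r-1) + p(0) r + q(0) = 0, i.e. r^2 + (p(0) - 1) r + q(0) = 0, i.e. r^2 - 4 = 0.
Discriminant: (0)^2 - 4(-4) = 16, so r = (0 ± 4)/2.
Solving: r_1 = 2, r_2 = -2.

indicial: r^2 - 4 = 0; roots r_1 = 2, r_2 = -2


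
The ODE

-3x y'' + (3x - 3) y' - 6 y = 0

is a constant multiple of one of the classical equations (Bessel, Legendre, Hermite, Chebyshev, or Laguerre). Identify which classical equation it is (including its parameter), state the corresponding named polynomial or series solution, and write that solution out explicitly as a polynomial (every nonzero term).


All three coefficients share the factor -3; dividing through by -3 gives  x y'' + (1 - x) y' + 2 y = 0.
This matches the Laguerre equation x y'' + (1 - x) y' + n y = 0 with n = 2; the polynomial solution is L_2(x).
With y = sum_k a_k x^k, matching x^k gives (k+1)k a_{k+1} + (k+1) a_{k+1} - k a_k + n a_k = 0, i.e. (k+1)^2 a_{k+1} = (k - n) a_k = (k - 2) a_k. The right side vanishes at k = 2, so the series terminates at degree 2.
Standard normalization L_n(0) = 1 gives a_0 = 1. Work upward with a_{k+1} = (k - 2) a_k / (k+1)^2:
  a_1 = (0 - 2)(1) / 1^2 = -2/1 = -2
  a_2 = (1 - 2)(-2) / 2^2 = 2/4 = 1/2
Hence L_2(x) = x^2/2 - 2 x + 1.

L_2(x); series = x^2/2 - 2 x + 1


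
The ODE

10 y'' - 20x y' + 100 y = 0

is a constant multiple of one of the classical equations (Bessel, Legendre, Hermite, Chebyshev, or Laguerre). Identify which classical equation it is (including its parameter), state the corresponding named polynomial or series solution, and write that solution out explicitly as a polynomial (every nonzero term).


All three coefficients share the factor 10; dividing through by 10 gives  y'' - 2x y' + 10 y = 0.
This matches the Hermite equation y'' - 2x y' + 2n y = 0 with 2n = 10, so n = 5; the polynomial solution is H_5(x).
With y = sum_k a_k x^k, matching x^k gives (k+2)(k+1) a_{k+2} = 2(k - n) a_k = 2(k - 5) a_k. The right side vanishes at k = 5, so the series with the parity of 5 terminates at degree 5.
Standard normalization: leading coefficient of H_n is 2^n, so a_5 = 2^5 = 32. Work downward with a_k = (k+1)(k+2) a_{k+2} / (2(k - n)):
  a_3 = (4)(5)(32) / (2(3 - 5)) = 640/(-4) = -160
  a_1 = (2)(3)(-160) / (2(1 - 5)) = -960/(-8) = 120
Hence H_5(x) = 32 x^5 - 160 x^3 + 120 x.

H_5(x); series = 32 x^5 - 160 x^3 + 120 x


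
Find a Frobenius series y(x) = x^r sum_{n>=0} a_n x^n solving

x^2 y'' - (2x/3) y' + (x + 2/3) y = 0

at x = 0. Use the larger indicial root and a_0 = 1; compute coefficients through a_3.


Write in Frobenius form y'' + (p(x)/x) y' + (q(x)/x^2) y = 0:
  p(x) = -2/3,  q(x) = x + 2/3.
Indicial equation: r(r-1) + (-2/3) r + (2/3) = 0 -> roots r_1 = 1, r_2 = 2/3.
Take r = r_1 = 1. Let y(x) = x^r sum_{n>=0} a_n x^n with a_0 = 1.
Substitute y = x^r sum a_n x^n and match x^{r+n}. The recurrence is
  D(n) a_n + 1 a_{n-1} = 0,  where D(n) = (r+n)(r+n-1) + (-2/3)(r+n) + (2/3).
  a_n = -1 / D(n) * a_{n-1}.
Since the indicial polynomial factors as (r - r_1)(r - r_2), D(n) = (r_1 + n - r_1)(r_1 + n - r_2) = n(n + 1/3).
Evaluating step by step (a_0 = 1):
  n = 1: D(1) = 1(1 + 1/3) = 4/3; numerator = -1(1) = -1; a_1 = (-1)/(4/3) = -3/4
  n = 2: D(2) = 2(2 + 1/3) = 14/3; numerator = -1(-3/4) = 3/4; a_2 = (3/4)/(14/3) = 9/56
  n = 3: D(3) = 3(3 + 1/3) = 10; numerator = -1(9/56) = -9/56; a_3 = (-9/56)/(10) = -9/560

r = 1; a_0 = 1; a_1 = -3/4; a_2 = 9/56; a_3 = -9/560


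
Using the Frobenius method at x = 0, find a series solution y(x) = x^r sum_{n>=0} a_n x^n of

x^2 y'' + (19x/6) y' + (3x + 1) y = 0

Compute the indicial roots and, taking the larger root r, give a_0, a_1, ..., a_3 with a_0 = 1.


Write in Frobenius form y'' + (p(x)/x) y' + (q(x)/x^2) y = 0:
  p(x) = 19/6,  q(x) = 3x + 1.
Indicial equation: r(r-1) + (19/6) r + (1) = 0 -> roots r_1 = -2/3, r_2 = -3/2.
Take r = r_1 = -2/3. Let y(x) = x^r sum_{n>=0} a_n x^n with a_0 = 1.
Substitute y = x^r sum a_n x^n and match x^{r+n}. The recurrence is
  D(n) a_n + 3 a_{n-1} = 0,  where D(n) = (r+n)(r+n-1) + (19/6)(r+n) + (1).
  a_n = -3 / D(n) * a_{n-1}.
Since the indicial polynomial factors as (r - r_1)(r - r_2), D(n) = (r_1 + n - r_1)(r_1 + n - r_2) = n(n + 5/6).
Evaluating step by step (a_0 = 1):
  n = 1: D(1) = 1(1 + 5/6) = 11/6; numerator = -3(1) = -3; a_1 = (-3)/(11/6) = -18/11
  n = 2: D(2) = 2(2 + 5/6) = 17/3; numerator = -3(-18/11) = 54/11; a_2 = (54/11)/(17/3) = 162/187
  n = 3: D(3) = 3(3 + 5/6) = 23/2; numerator = -3(162/187) = -486/187; a_3 = (-486/187)/(23/2) = -972/4301

r = -2/3; a_0 = 1; a_1 = -18/11; a_2 = 162/187; a_3 = -972/4301


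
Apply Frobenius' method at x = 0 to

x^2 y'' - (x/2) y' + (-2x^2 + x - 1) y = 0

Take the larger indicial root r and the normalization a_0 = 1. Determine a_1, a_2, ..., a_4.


Write in Frobenius form y'' + (p(x)/x) y' + (q(x)/x^2) y = 0:
  p(x) = -1/2,  q(x) = -2x^2 + x - 1.
Indicial equation: r(r-1) + (-1/2) r + (-1) = 0 -> roots r_1 = 2, r_2 = -1/2.
Take r = r_1 = 2. Let y(x) = x^r sum_{n>=0} a_n x^n with a_0 = 1.
Substitute y = x^r sum a_n x^n and match x^{r+n}. The recurrence is
  D(n) a_n + 1 a_{n-1} - 2 a_{n-2} = 0,  where D(n) = (r+n)(r+n-1) + (-1/2)(r+n) + (-1).
  a_n = [-1 a_{n-1} + 2 a_{n-2}] / D(n).
Since the indicial polynomial factors as (r - r_1)(r - r_2), D(n) = (r_1 + n - r_1)(r_1 + n - r_2) = n(n + 5/2).
Evaluating step by step (a_0 = 1):
  n = 1: D(1) = 1(1 + 5/2) = 7/2; numerator = -1(1) = -1; a_1 = (-1)/(7/2) = -2/7
  n = 2: D(2) = 2(2 + 5/2) = 9; numerator = -1(-2/7) + 2(1) = 16/7; a_2 = (16/7)/(9) = 16/63
  n = 3: D(3) = 3(3 + 5/2) = 33/2; numerator = -1(16/63) + 2(-2/7) = -52/63; a_3 = (-52/63)/(33/2) = -104/2079
  n = 4: D(4) = 4(4 + 5/2) = 26; numerator = -1(-104/2079) + 2(16/63) = 1160/2079; a_4 = (1160/2079)/(26) = 580/27027

r = 2; a_0 = 1; a_1 = -2/7; a_2 = 16/63; a_3 = -104/2079; a_4 = 580/27027


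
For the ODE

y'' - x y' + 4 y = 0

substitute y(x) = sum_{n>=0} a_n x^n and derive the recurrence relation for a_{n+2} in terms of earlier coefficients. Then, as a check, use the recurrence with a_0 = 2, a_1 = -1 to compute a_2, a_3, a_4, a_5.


Substitute y = sum_n a_n x^n.
y''(x) has coefficient (n+2)(n+1) a_{n+2} at x^n;
-x y'(x) has coefficient -n a_n at x^n (shift);
4 y(x) has coefficient 4 a_n at x^n.
Matching x^n: (n+2)(n+1) a_{n+2} + (-n + 4) a_n = 0.
Thus a_{n+2} = (n - 4) / ((n+1)(n+2)) * a_n.

Check with a_0 = 2, a_1 = -1 (apply the recurrence for n = 0, 1, 2, 3): a_0 = 2, a_1 = -1, a_2 = -4, a_3 = 1/2, a_4 = 2/3, a_5 = -1/40.

a_(n+2) = (n - 4) / ((n+1)(n+2)) * a_n; check: a_0 = 2, a_1 = -1, a_2 = -4, a_3 = 1/2, a_4 = 2/3, a_5 = -1/40


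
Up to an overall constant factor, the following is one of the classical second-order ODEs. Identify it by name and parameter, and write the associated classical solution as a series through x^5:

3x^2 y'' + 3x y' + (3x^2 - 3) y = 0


All three coefficients share the factor 3; dividing through by 3 gives  x^2 y'' + x y' + (x^2 - 1) y = 0.
This matches the Bessel equation x^2 y'' + x y' + (x^2 - nu^2) y = 0 with nu^2 = 1, so nu = 1; the solution bounded at x = 0 is J_1(x).
Frobenius at x = 0: indicial roots ±nu; for r = nu the recurrence k(k + 2nu) c_k = -c_{k-2} gives the standard series J_nu(x) = sum_{k>=0} (-1)^k / (k! (k+nu)!) (x/2)^(2k+nu). Evaluate the first 3 terms:
  k = 0: (-1)^0 / (0! * 1! * 2^1) x^1 = 1/(1*1*2) x^1 = (1/2) x^1
  k = 1: (-1)^1 / (1! * 2! * 2^3) x^3 = -1/(1*2*8) x^3 = (-1/16) x^3
  k = 2: (-1)^2 / (2! * 3! * 2^5) x^5 = 1/(2*6*32) x^5 = (1/384) x^5
Hence J_1(x) = x^5/384 - x^3/16 + x/2 + ....

J_1(x); series = x^5/384 - x^3/16 + x/2


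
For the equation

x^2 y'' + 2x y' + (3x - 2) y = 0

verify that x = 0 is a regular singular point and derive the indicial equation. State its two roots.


Divide by x^2 to reach normal form y'' + P_1(x) y' + P_2(x) y = 0 with P_1(x) = 2/x and P_2(x) = 3/x - 2/x^2.
x = 0 is a singular point because the y'-coefficient 2/x has a pole at x = 0 and the y-coefficient 3/x - 2/x^2 has a pole at x = 0.
It is a regular singular point because x P_1(x) = p(x) = 2 and x^2 P_2(x) = q(x) = 3x - 2 are polynomials, hence analytic at x = 0.
p(0) = 2,  q(0) = -2.
Indicial equation: r(r-1) + p(0) r + q(0) = 0, i.e. r^2 + (p(0) - 1) r + q(0) = 0, i.e. r^2 + 1 r - 2 = 0.
Discriminant: (1)^2 - 4(-2) = 9, so r = (-1 ± 3)/2.
Solving: r_1 = 1, r_2 = -2.

indicial: r^2 + 1 r - 2 = 0; roots r_1 = 1, r_2 = -2


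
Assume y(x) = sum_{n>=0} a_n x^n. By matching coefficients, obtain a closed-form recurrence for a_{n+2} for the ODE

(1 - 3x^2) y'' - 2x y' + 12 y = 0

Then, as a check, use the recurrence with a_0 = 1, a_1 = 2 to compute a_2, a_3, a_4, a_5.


Substitute y = sum_n a_n x^n.
(1 - 3 x^2) y'' contributes (n+2)(n+1) a_{n+2} - 3 n(n-1) a_n at x^n.
-2 x y'(x) contributes -2 n a_n at x^n.
12 y(x) contributes 12 a_n at x^n.
Matching x^n: (n+2)(n+1) a_{n+2} + (-3 n(n-1) - 2 n + 12) a_n = 0.
Thus a_{n+2} = (3 n(n-1) + 2 n - 12) / ((n+1)(n+2)) * a_n.

Check with a_0 = 1, a_1 = 2 (apply the recurrence for n = 0, 1, 2, 3): a_0 = 1, a_1 = 2, a_2 = -6, a_3 = -10/3, a_4 = 1, a_5 = -2.

a_(n+2) = (3 n(n-1) + 2 n - 12) / ((n+1)(n+2)) * a_n; check: a_0 = 1, a_1 = 2, a_2 = -6, a_3 = -10/3, a_4 = 1, a_5 = -2


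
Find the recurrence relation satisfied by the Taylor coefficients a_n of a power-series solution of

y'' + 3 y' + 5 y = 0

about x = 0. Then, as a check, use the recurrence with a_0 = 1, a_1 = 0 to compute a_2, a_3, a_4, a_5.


Substitute y = sum_n a_n x^n.
y''(x) has coefficient (n+2)(n+1) a_{n+2} at x^n;
3 y'(x) has coefficient 3 (n+1) a_{n+1} at x^n;
5 y(x) has coefficient 5 a_n at x^n.
Matching x^n: (n+2)(n+1) a_{n+2} + 3 (n+1) a_{n+1} + 5 a_n = 0.
Thus a_{n+2} = [-3 (n+1) a_{n+1} - 5 a_n] / ((n+1)(n+2)).

Check with a_0 = 1, a_1 = 0 (apply the recurrence for n = 0, 1, 2, 3): a_0 = 1, a_1 = 0, a_2 = -5/2, a_3 = 5/2, a_4 = -5/6, a_5 = -1/8.

a_(n+2) = [-3 (n+1) a_(n+1) - 5 a_n] / ((n+1)(n+2)); check: a_0 = 1, a_1 = 0, a_2 = -5/2, a_3 = 5/2, a_4 = -5/6, a_5 = -1/8


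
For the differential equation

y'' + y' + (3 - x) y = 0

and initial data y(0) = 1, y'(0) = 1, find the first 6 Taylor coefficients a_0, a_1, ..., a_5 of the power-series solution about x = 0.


Ansatz: y(x) = sum_{n>=0} a_n x^n, so y'(x) = sum_{n>=1} n a_n x^(n-1) and y''(x) = sum_{n>=2} n(n-1) a_n x^(n-2).
Substitute into P(x) y'' + Q(x) y' + R(x) y = 0 with P(x) = 1, Q(x) = 1, R(x) = 3 - x, and match powers of x.
Initial conditions: a_0 = 1, a_1 = 1.
Setting the coefficient of each power of x to zero and solving order by order (substituting the coefficients already found):
  x^0: 2 a_2 + a_1 + 3 a_0 = 0  ->  2 a_2 = -a_1 - 3 a_0 = -4  ->  a_2 = -2
  x^1: 6 a_3 + 2 a_2 + 3 a_1 - a_0 = 0  ->  6 a_3 = -2 a_2 - 3 a_1 + a_0 = 2  ->  a_3 = 1/3
  x^2: 12 a_4 + 3 a_3 + 3 a_2 - a_1 = 0  ->  12 a_4 = -3 a_3 - 3 a_2 + a_1 = 6  ->  a_4 = 1/2
  x^3: 20 a_5 + 4 a_4 + 3 a_3 - a_2 = 0  ->  20 a_5 = -4 a_4 - 3 a_3 + a_2 = -5  ->  a_5 = -1/4
Truncated series: y(x) = 1 + x - 2 x^2 + (1/3) x^3 + (1/2) x^4 - (1/4) x^5 + O(x^6).

a_0 = 1; a_1 = 1; a_2 = -2; a_3 = 1/3; a_4 = 1/2; a_5 = -1/4


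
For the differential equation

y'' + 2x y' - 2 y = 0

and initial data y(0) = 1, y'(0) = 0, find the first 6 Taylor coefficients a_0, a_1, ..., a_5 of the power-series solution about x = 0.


Ansatz: y(x) = sum_{n>=0} a_n x^n, so y'(x) = sum_{n>=1} n a_n x^(n-1) and y''(x) = sum_{n>=2} n(n-1) a_n x^(n-2).
Substitute into P(x) y'' + Q(x) y' + R(x) y = 0 with P(x) = 1, Q(x) = 2x, R(x) = -2, and match powers of x.
Initial conditions: a_0 = 1, a_1 = 0.
Setting the coefficient of each power of x to zero and solving order by order (substituting the coefficients already found):
  x^0: 2 a_2 - 2 a_0 = 0  ->  2 a_2 = 2 a_0 = 2  ->  a_2 = 1
  x^1: 6 a_3 = 0  ->  a_3 = 0
  x^2: 12 a_4 + 2 a_2 = 0  ->  12 a_4 = -2 a_2 = -2  ->  a_4 = -1/6
  x^3: 20 a_5 + 4 a_3 = 0  ->  20 a_5 = -4 a_3 = 0  ->  a_5 = 0
Truncated series: y(x) = 1 + x^2 - (1/6) x^4 + O(x^6).

a_0 = 1; a_1 = 0; a_2 = 1; a_3 = 0; a_4 = -1/6; a_5 = 0


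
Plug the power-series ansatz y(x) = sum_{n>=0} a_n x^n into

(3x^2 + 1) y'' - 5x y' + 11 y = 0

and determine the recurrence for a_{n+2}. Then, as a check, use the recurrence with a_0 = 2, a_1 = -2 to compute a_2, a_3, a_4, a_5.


Substitute y = sum_n a_n x^n.
(1 + 3 x^2) y'' contributes (n+2)(n+1) a_{n+2} + 3 n(n-1) a_n at x^n.
-5 x y'(x) contributes -5 n a_n at x^n.
11 y(x) contributes 11 a_n at x^n.
Matching x^n: (n+2)(n+1) a_{n+2} + (3 n(n-1) - 5 n + 11) a_n = 0.
Thus a_{n+2} = (-3 n(n-1) + 5 n - 11) / ((n+1)(n+2)) * a_n.

Check with a_0 = 2, a_1 = -2 (apply the recurrence for n = 0, 1, 2, 3): a_0 = 2, a_1 = -2, a_2 = -11, a_3 = 2, a_4 = 77/12, a_5 = -7/5.

a_(n+2) = (-3 n(n-1) + 5 n - 11) / ((n+1)(n+2)) * a_n; check: a_0 = 2, a_1 = -2, a_2 = -11, a_3 = 2, a_4 = 77/12, a_5 = -7/5


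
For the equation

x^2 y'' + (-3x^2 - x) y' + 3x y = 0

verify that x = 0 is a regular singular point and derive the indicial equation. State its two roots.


Divide by x^2 to reach normal form y'' + P_1(x) y' + P_2(x) y = 0 with P_1(x) = -3 - 1/x and P_2(x) = 3/x.
x = 0 is a singular point because the y'-coefficient -3 - 1/x has a pole at x = 0 and the y-coefficient 3/x has a pole at x = 0.
It is a regular singular point because x P_1(x) = p(x) = -3x - 1 and x^2 P_2(x) = q(x) = 3x are polynomials, hence analytic at x = 0.
p(0) = -1,  q(0) = 0.
Indicial equation: r(r-1) + p(0) r + q(0) = 0, i.e. r^2 + (p(0) - 1) r + q(0) = 0, i.e. r^2 - 2 r = 0.
Discriminant: (-2)^2 - 4(0) = 4, so r = (2 ± 2)/2.
Solving: r_1 = 2, r_2 = 0.

indicial: r^2 - 2 r = 0; roots r_1 = 2, r_2 = 0


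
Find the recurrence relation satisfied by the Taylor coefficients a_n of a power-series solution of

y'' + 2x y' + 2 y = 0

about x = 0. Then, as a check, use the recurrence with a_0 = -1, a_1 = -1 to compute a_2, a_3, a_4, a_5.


Substitute y = sum_n a_n x^n.
y''(x) has coefficient (n+2)(n+1) a_{n+2} at x^n;
2 x y'(x) has coefficient 2 n a_n at x^n (shift);
2 y(x) has coefficient 2 a_n at x^n.
Matching x^n: (n+2)(n+1) a_{n+2} + (2n + 2) a_n = 0.
Thus a_{n+2} = (-2n - 2) / ((n+1)(n+2)) * a_n.

Check with a_0 = -1, a_1 = -1 (apply the recurrence for n = 0, 1, 2, 3): a_0 = -1, a_1 = -1, a_2 = 1, a_3 = 2/3, a_4 = -1/2, a_5 = -4/15.

a_(n+2) = (-2n - 2) / ((n+1)(n+2)) * a_n; check: a_0 = -1, a_1 = -1, a_2 = 1, a_3 = 2/3, a_4 = -1/2, a_5 = -4/15


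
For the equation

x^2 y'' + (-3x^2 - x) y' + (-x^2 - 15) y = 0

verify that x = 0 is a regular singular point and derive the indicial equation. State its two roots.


Divide by x^2 to reach normal form y'' + P_1(x) y' + P_2(x) y = 0 with P_1(x) = -3 - 1/x and P_2(x) = -1 - 15/x^2.
x = 0 is a singular point because the y'-coefficient -3 - 1/x has a pole at x = 0 and the y-coefficient -1 - 15/x^2 has a pole at x = 0.
It is a regular singular point because x P_1(x) = p(x) = -3x - 1 and x^2 P_2(x) = q(x) = -x^2 - 15 are polynomials, hence analytic at x = 0.
p(0) = -1,  q(0) = -15.
Indicial equation: r(r-1) + p(0) r + q(0) = 0, i.e. r^2 + (p(0) - 1) r + q(0) = 0, i.e. r^2 - 2 r - 15 = 0.
Discriminant: (-2)^2 - 4(-15) = 64, so r = (2 ± 8)/2.
Solving: r_1 = 5, r_2 = -3.

indicial: r^2 - 2 r - 15 = 0; roots r_1 = 5, r_2 = -3


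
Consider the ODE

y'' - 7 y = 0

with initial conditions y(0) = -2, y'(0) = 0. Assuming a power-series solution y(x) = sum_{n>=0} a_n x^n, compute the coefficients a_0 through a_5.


Ansatz: y(x) = sum_{n>=0} a_n x^n, so y'(x) = sum_{n>=1} n a_n x^(n-1) and y''(x) = sum_{n>=2} n(n-1) a_n x^(n-2).
Substitute into P(x) y'' + Q(x) y' + R(x) y = 0 with P(x) = 1, Q(x) = 0, R(x) = -7, and match powers of x.
Initial conditions: a_0 = -2, a_1 = 0.
Setting the coefficient of each power of x to zero and solving order by order (substituting the coefficients already found):
  x^0: 2 a_2 - 7 a_0 = 0  ->  2 a_2 = 7 a_0 = -14  ->  a_2 = -7
  x^1: 6 a_3 - 7 a_1 = 0  ->  6 a_3 = 7 a_1 = 0  ->  a_3 = 0
  x^2: 12 a_4 - 7 a_2 = 0  ->  12 a_4 = 7 a_2 = -49  ->  a_4 = -49/12
  x^3: 20 a_5 - 7 a_3 = 0  ->  20 a_5 = 7 a_3 = 0  ->  a_5 = 0
Truncated series: y(x) = -2 - 7 x^2 - (49/12) x^4 + O(x^6).

a_0 = -2; a_1 = 0; a_2 = -7; a_3 = 0; a_4 = -49/12; a_5 = 0


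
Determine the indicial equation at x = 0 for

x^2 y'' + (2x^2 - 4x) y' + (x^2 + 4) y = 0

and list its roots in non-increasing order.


Divide by x^2 to reach normal form y'' + P_1(x) y' + P_2(x) y = 0 with P_1(x) = 2 - 4/x and P_2(x) = 1 + 4/x^2.
x = 0 is a singular point because the y'-coefficient 2 - 4/x has a pole at x = 0 and the y-coefficient 1 + 4/x^2 has a pole at x = 0.
It is a regular singular point because x P_1(x) = p(x) = 2x - 4 and x^2 P_2(x) = q(x) = x^2 + 4 are polynomials, hence analytic at x = 0.
p(0) = -4,  q(0) = 4.
Indicial equation: r(r-1) + p(0) r + q(0) = 0, i.e. r^2 + (p(0) - 1) r + q(0) = 0, i.e. r^2 - 5 r + 4 = 0.
Discriminant: (-5)^2 - 4(4) = 9, so r = (5 ± 3)/2.
Solving: r_1 = 4, r_2 = 1.

indicial: r^2 - 5 r + 4 = 0; roots r_1 = 4, r_2 = 1


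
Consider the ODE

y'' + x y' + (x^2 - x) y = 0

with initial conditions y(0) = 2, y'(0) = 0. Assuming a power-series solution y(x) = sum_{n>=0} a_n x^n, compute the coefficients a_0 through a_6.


Ansatz: y(x) = sum_{n>=0} a_n x^n, so y'(x) = sum_{n>=1} n a_n x^(n-1) and y''(x) = sum_{n>=2} n(n-1) a_n x^(n-2).
Substitute into P(x) y'' + Q(x) y' + R(x) y = 0 with P(x) = 1, Q(x) = x, R(x) = x^2 - x, and match powers of x.
Initial conditions: a_0 = 2, a_1 = 0.
Setting the coefficient of each power of x to zero and solving order by order (substituting the coefficients already found):
  x^0: 2 a_2 = 0  ->  a_2 = 0
  x^1: 6 a_3 + a_1 - a_0 = 0  ->  6 a_3 = -a_1 + a_0 = 2  ->  a_3 = 1/3
  x^2: 12 a_4 + 2 a_2 - a_1 + a_0 = 0  ->  12 a_4 = -2 a_2 + a_1 - a_0 = -2  ->  a_4 = -1/6
  x^3: 20 a_5 + 3 a_3 - a_2 + a_1 = 0  ->  20 a_5 = -3 a_3 + a_2 - a_1 = -1  ->  a_5 = -1/20
  x^4: 30 a_6 + 4 a_4 - a_3 + a_2 = 0  ->  30 a_6 = -4 a_4 + a_3 - a_2 = 1  ->  a_6 = 1/30
Truncated series: y(x) = 2 + (1/3) x^3 - (1/6) x^4 - (1/20) x^5 + (1/30) x^6 + O(x^7).

a_0 = 2; a_1 = 0; a_2 = 0; a_3 = 1/3; a_4 = -1/6; a_5 = -1/20; a_6 = 1/30


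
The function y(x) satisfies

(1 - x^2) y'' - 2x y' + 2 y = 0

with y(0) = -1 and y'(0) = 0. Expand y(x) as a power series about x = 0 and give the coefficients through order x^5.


Ansatz: y(x) = sum_{n>=0} a_n x^n, so y'(x) = sum_{n>=1} n a_n x^(n-1) and y''(x) = sum_{n>=2} n(n-1) a_n x^(n-2).
Substitute into P(x) y'' + Q(x) y' + R(x) y = 0 with P(x) = 1 - x^2, Q(x) = -2x, R(x) = 2, and match powers of x.
Initial conditions: a_0 = -1, a_1 = 0.
Setting the coefficient of each power of x to zero and solving order by order (substituting the coefficients already found):
  x^0: 2 a_2 + 2 a_0 = 0  ->  2 a_2 = -2 a_0 = 2  ->  a_2 = 1
  x^1: 6 a_3 = 0  ->  a_3 = 0
  x^2: 12 a_4 - 4 a_2 = 0  ->  12 a_4 = 4 a_2 = 4  ->  a_4 = 1/3
  x^3: 20 a_5 - 10 a_3 = 0  ->  20 a_5 = 10 a_3 = 0  ->  a_5 = 0
Truncated series: y(x) = -1 + x^2 + (1/3) x^4 + O(x^6).

a_0 = -1; a_1 = 0; a_2 = 1; a_3 = 0; a_4 = 1/3; a_5 = 0


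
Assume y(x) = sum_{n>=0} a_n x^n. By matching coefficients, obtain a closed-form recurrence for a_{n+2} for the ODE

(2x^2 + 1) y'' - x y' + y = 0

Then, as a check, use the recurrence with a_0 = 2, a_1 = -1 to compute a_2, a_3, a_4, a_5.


Substitute y = sum_n a_n x^n.
(1 + 2 x^2) y'' contributes (n+2)(n+1) a_{n+2} + 2 n(n-1) a_n at x^n.
-x y'(x) contributes -n a_n at x^n.
y(x) contributes 1 a_n at x^n.
Matching x^n: (n+2)(n+1) a_{n+2} + (2 n(n-1) - n + 1) a_n = 0.
Thus a_{n+2} = (-2 n(n-1) + n - 1) / ((n+1)(n+2)) * a_n.

Check with a_0 = 2, a_1 = -1 (apply the recurrence for n = 0, 1, 2, 3): a_0 = 2, a_1 = -1, a_2 = -1, a_3 = 0, a_4 = 1/4, a_5 = 0.

a_(n+2) = (-2 n(n-1) + n - 1) / ((n+1)(n+2)) * a_n; check: a_0 = 2, a_1 = -1, a_2 = -1, a_3 = 0, a_4 = 1/4, a_5 = 0


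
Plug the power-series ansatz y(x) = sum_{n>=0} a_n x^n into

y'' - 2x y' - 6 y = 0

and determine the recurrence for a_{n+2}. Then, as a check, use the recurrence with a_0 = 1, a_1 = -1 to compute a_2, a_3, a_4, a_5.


Substitute y = sum_n a_n x^n.
y''(x) has coefficient (n+2)(n+1) a_{n+2} at x^n;
-2 x y'(x) has coefficient -2 n a_n at x^n (shift);
-6 y(x) has coefficient -6 a_n at x^n.
Matching x^n: (n+2)(n+1) a_{n+2} + (-2n - 6) a_n = 0.
Thus a_{n+2} = (2n + 6) / ((n+1)(n+2)) * a_n.

Check with a_0 = 1, a_1 = -1 (apply the recurrence for n = 0, 1, 2, 3): a_0 = 1, a_1 = -1, a_2 = 3, a_3 = -4/3, a_4 = 5/2, a_5 = -4/5.

a_(n+2) = (2n + 6) / ((n+1)(n+2)) * a_n; check: a_0 = 1, a_1 = -1, a_2 = 3, a_3 = -4/3, a_4 = 5/2, a_5 = -4/5


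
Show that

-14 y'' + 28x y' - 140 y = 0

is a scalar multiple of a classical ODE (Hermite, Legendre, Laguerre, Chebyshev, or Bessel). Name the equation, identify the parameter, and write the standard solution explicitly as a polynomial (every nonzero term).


All three coefficients share the factor -14; dividing through by -14 gives  y'' - 2x y' + 10 y = 0.
This matches the Hermite equation y'' - 2x y' + 2n y = 0 with 2n = 10, so n = 5; the polynomial solution is H_5(x).
With y = sum_k a_k x^k, matching x^k gives (k+2)(k+1) a_{k+2} = 2(k - n) a_k = 2(k - 5) a_k. The right side vanishes at k = 5, so the series with the parity of 5 terminates at degree 5.
Standard normalization: leading coefficient of H_n is 2^n, so a_5 = 2^5 = 32. Work downward with a_k = (k+1)(k+2) a_{k+2} / (2(k - n)):
  a_3 = (4)(5)(32) / (2(3 - 5)) = 640/(-4) = -160
  a_1 = (2)(3)(-160) / (2(1 - 5)) = -960/(-8) = 120
Hence H_5(x) = 32 x^5 - 160 x^3 + 120 x.

H_5(x); series = 32 x^5 - 160 x^3 + 120 x


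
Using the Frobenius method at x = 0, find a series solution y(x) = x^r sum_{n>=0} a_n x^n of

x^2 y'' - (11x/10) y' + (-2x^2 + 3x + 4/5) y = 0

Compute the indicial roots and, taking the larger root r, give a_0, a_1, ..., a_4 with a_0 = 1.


Write in Frobenius form y'' + (p(x)/x) y' + (q(x)/x^2) y = 0:
  p(x) = -11/10,  q(x) = -2x^2 + 3x + 4/5.
Indicial equation: r(r-1) + (-11/10) r + (4/5) = 0 -> roots r_1 = 8/5, r_2 = 1/2.
Take r = r_1 = 8/5. Let y(x) = x^r sum_{n>=0} a_n x^n with a_0 = 1.
Substitute y = x^r sum a_n x^n and match x^{r+n}. The recurrence is
  D(n) a_n + 3 a_{n-1} - 2 a_{n-2} = 0,  where D(n) = (r+n)(r+n-1) + (-11/10)(r+n) + (4/5).
  a_n = [-3 a_{n-1} + 2 a_{n-2}] / D(n).
Since the indicial polynomial factors as (r - r_1)(r - r_2), D(n) = (r_1 + n - r_1)(r_1 + n - r_2) = n(n + 11/10).
Evaluating step by step (a_0 = 1):
  n = 1: D(1) = 1(1 + 11/10) = 21/10; numerator = -3(1) = -3; a_1 = (-3)/(21/10) = -10/7
  n = 2: D(2) = 2(2 + 11/10) = 31/5; numerator = -3(-10/7) + 2(1) = 44/7; a_2 = (44/7)/(31/5) = 220/217
  n = 3: D(3) = 3(3 + 11/10) = 123/10; numerator = -3(220/217) + 2(-10/7) = -1280/217; a_3 = (-1280/217)/(123/10) = -12800/26691
  n = 4: D(4) = 4(4 + 11/10) = 102/5; numerator = -3(-12800/26691) + 2(220/217) = 30840/8897; a_4 = (30840/8897)/(102/5) = 25700/151249

r = 8/5; a_0 = 1; a_1 = -10/7; a_2 = 220/217; a_3 = -12800/26691; a_4 = 25700/151249


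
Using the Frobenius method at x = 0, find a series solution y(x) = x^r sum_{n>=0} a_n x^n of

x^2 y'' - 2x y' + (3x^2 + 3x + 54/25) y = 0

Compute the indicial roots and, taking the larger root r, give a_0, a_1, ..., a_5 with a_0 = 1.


Write in Frobenius form y'' + (p(x)/x) y' + (q(x)/x^2) y = 0:
  p(x) = -2,  q(x) = 3x^2 + 3x + 54/25.
Indicial equation: r(r-1) + (-2) r + (54/25) = 0 -> roots r_1 = 9/5, r_2 = 6/5.
Take r = r_1 = 9/5. Let y(x) = x^r sum_{n>=0} a_n x^n with a_0 = 1.
Substitute y = x^r sum a_n x^n and match x^{r+n}. The recurrence is
  D(n) a_n + 3 a_{n-1} + 3 a_{n-2} = 0,  where D(n) = (r+n)(r+n-1) + (-2)(r+n) + (54/25).
  a_n = [-3 a_{n-1} - 3 a_{n-2}] / D(n).
Since the indicial polynomial factors as (r - r_1)(r - r_2), D(n) = (r_1 + n - r_1)(r_1 + n - r_2) = n(n + 3/5).
Evaluating step by step (a_0 = 1):
  n = 1: D(1) = 1(1 + 3/5) = 8/5; numerator = -3(1) = -3; a_1 = (-3)/(8/5) = -15/8
  n = 2: D(2) = 2(2 + 3/5) = 26/5; numerator = -3(-15/8) - 3(1) = 21/8; a_2 = (21/8)/(26/5) = 105/208
  n = 3: D(3) = 3(3 + 3/5) = 54/5; numerator = -3(105/208) - 3(-15/8) = 855/208; a_3 = (855/208)/(54/5) = 475/1248
  n = 4: D(4) = 4(4 + 3/5) = 92/5; numerator = -3(475/1248) - 3(105/208) = -85/32; a_4 = (-85/32)/(92/5) = -425/2944
  n = 5: D(5) = 5(5 + 3/5) = 28; numerator = -3(-425/2944) - 3(475/1248) = -27125/38272; a_5 = (-27125/38272)/(28) = -3875/153088

r = 9/5; a_0 = 1; a_1 = -15/8; a_2 = 105/208; a_3 = 475/1248; a_4 = -425/2944; a_5 = -3875/153088


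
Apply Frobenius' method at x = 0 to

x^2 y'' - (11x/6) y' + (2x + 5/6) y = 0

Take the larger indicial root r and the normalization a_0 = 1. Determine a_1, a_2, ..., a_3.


Write in Frobenius form y'' + (p(x)/x) y' + (q(x)/x^2) y = 0:
  p(x) = -11/6,  q(x) = 2x + 5/6.
Indicial equation: r(r-1) + (-11/6) r + (5/6) = 0 -> roots r_1 = 5/2, r_2 = 1/3.
Take r = r_1 = 5/2. Let y(x) = x^r sum_{n>=0} a_n x^n with a_0 = 1.
Substitute y = x^r sum a_n x^n and match x^{r+n}. The recurrence is
  D(n) a_n + 2 a_{n-1} = 0,  where D(n) = (r+n)(r+n-1) + (-11/6)(r+n) + (5/6).
  a_n = -2 / D(n) * a_{n-1}.
Since the indicial polynomial factors as (r - r_1)(r - r_2), D(n) = (r_1 + n - r_1)(r_1 + n - r_2) = n(n + 13/6).
Evaluating step by step (a_0 = 1):
  n = 1: D(1) = 1(1 + 13/6) = 19/6; numerator = -2(1) = -2; a_1 = (-2)/(19/6) = -12/19
  n = 2: D(2) = 2(2 + 13/6) = 25/3; numerator = -2(-12/19) = 24/19; a_2 = (24/19)/(25/3) = 72/475
  n = 3: D(3) = 3(3 + 13/6) = 31/2; numerator = -2(72/475) = -144/475; a_3 = (-144/475)/(31/2) = -288/14725

r = 5/2; a_0 = 1; a_1 = -12/19; a_2 = 72/475; a_3 = -288/14725


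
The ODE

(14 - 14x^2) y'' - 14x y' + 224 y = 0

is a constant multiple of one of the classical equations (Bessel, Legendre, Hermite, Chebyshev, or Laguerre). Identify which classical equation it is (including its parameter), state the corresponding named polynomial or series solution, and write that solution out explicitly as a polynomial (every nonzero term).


All three coefficients share the factor 14; dividing through by 14 gives  (1 - x^2) y'' - x y' + 16 y = 0.
This matches the Chebyshev equation (1 - x^2) y'' - x y' + n^2 y = 0 (note the -x y' term, not -2x y') with n^2 = 16, so n = 4; the polynomial solution is T_4(x).
With y = sum_k a_k x^k, matching x^k gives (k+2)(k+1) a_{k+2} = (k^2 - n^2) a_k = (k - 4)(k + 4) a_k. The right side vanishes at k = 4, so the series with the parity of 4 terminates at degree 4.
Standard normalization: leading coefficient of T_n is 2^(n-1), so a_4 = 2^3 = 8. Work downward with a_k = (k+1)(k+2) a_{k+2} / ((k - 4)(k + 4)):
  a_2 = (3)(4)(8) / ((2 - 4)(2 + 4)) = 96/(-12) = -8
  a_0 = (1)(2)(-8) / ((0 - 4)(0 + 4)) = -16/(-16) = 1
Hence T_4(x) = 8 x^4 - 8 x^2 + 1.

T_4(x); series = 8 x^4 - 8 x^2 + 1


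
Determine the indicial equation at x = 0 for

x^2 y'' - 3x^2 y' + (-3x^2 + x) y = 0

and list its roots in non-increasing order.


Divide by x^2 to reach normal form y'' + P_1(x) y' + P_2(x) y = 0 with P_1(x) = -3 and P_2(x) = -3 + 1/x.
x = 0 is a singular point because the y-coefficient -3 + 1/x has a pole at x = 0.
It is a regular singular point because x P_1(x) = p(x) = -3x and x^2 P_2(x) = q(x) = -3x^2 + x are polynomials, hence analytic at x = 0.
p(0) = 0,  q(0) = 0.
Indicial equation: r(r-1) + p(0) r + q(0) = 0, i.e. r^2 + (p(0) - 1) r + q(0) = 0, i.e. r^2 - 1 r = 0.
Discriminant: (-1)^2 - 4(0) = 1, so r = (1 ± 1)/2.
Solving: r_1 = 1, r_2 = 0.

indicial: r^2 - 1 r = 0; roots r_1 = 1, r_2 = 0


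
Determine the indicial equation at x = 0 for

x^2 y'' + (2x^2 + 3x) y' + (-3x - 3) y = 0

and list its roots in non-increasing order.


Divide by x^2 to reach normal form y'' + P_1(x) y' + P_2(x) y = 0 with P_1(x) = 2 + 3/x and P_2(x) = -3/x - 3/x^2.
x = 0 is a singular point because the y'-coefficient 2 + 3/x has a pole at x = 0 and the y-coefficient -3/x - 3/x^2 has a pole at x = 0.
It is a regular singular point because x P_1(x) = p(x) = 2x + 3 and x^2 P_2(x) = q(x) = -3x - 3 are polynomials, hence analytic at x = 0.
p(0) = 3,  q(0) = -3.
Indicial equation: r(r-1) + p(0) r + q(0) = 0, i.e. r^2 + (p(0) - 1) r + q(0) = 0, i.e. r^2 + 2 r - 3 = 0.
Discriminant: (2)^2 - 4(-3) = 16, so r = (-2 ± 4)/2.
Solving: r_1 = 1, r_2 = -3.

indicial: r^2 + 2 r - 3 = 0; roots r_1 = 1, r_2 = -3


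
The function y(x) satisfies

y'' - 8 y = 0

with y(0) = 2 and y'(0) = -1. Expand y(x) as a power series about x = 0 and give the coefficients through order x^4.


Ansatz: y(x) = sum_{n>=0} a_n x^n, so y'(x) = sum_{n>=1} n a_n x^(n-1) and y''(x) = sum_{n>=2} n(n-1) a_n x^(n-2).
Substitute into P(x) y'' + Q(x) y' + R(x) y = 0 with P(x) = 1, Q(x) = 0, R(x) = -8, and match powers of x.
Initial conditions: a_0 = 2, a_1 = -1.
Setting the coefficient of each power of x to zero and solving order by order (substituting the coefficients already found):
  x^0: 2 a_2 - 8 a_0 = 0  ->  2 a_2 = 8 a_0 = 16  ->  a_2 = 8
  x^1: 6 a_3 - 8 a_1 = 0  ->  6 a_3 = 8 a_1 = -8  ->  a_3 = -4/3
  x^2: 12 a_4 - 8 a_2 = 0  ->  12 a_4 = 8 a_2 = 64  ->  a_4 = 16/3
Truncated series: y(x) = 2 - x + 8 x^2 - (4/3) x^3 + (16/3) x^4 + O(x^5).

a_0 = 2; a_1 = -1; a_2 = 8; a_3 = -4/3; a_4 = 16/3


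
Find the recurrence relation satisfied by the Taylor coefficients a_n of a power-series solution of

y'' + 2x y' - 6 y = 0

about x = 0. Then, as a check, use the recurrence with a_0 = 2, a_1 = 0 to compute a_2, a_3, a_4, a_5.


Substitute y = sum_n a_n x^n.
y''(x) has coefficient (n+2)(n+1) a_{n+2} at x^n;
2 x y'(x) has coefficient 2 n a_n at x^n (shift);
-6 y(x) has coefficient -6 a_n at x^n.
Matching x^n: (n+2)(n+1) a_{n+2} + (2n - 6) a_n = 0.
Thus a_{n+2} = (-2n + 6) / ((n+1)(n+2)) * a_n.

Check with a_0 = 2, a_1 = 0 (apply the recurrence for n = 0, 1, 2, 3): a_0 = 2, a_1 = 0, a_2 = 6, a_3 = 0, a_4 = 1, a_5 = 0.

a_(n+2) = (-2n + 6) / ((n+1)(n+2)) * a_n; check: a_0 = 2, a_1 = 0, a_2 = 6, a_3 = 0, a_4 = 1, a_5 = 0


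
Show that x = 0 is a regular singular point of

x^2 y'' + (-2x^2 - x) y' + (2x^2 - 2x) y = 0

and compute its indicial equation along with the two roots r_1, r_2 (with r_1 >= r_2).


Divide by x^2 to reach normal form y'' + P_1(x) y' + P_2(x) y = 0 with P_1(x) = -2 - 1/x and P_2(x) = 2 - 2/x.
x = 0 is a singular point because the y'-coefficient -2 - 1/x has a pole at x = 0 and the y-coefficient 2 - 2/x has a pole at x = 0.
It is a regular singular point because x P_1(x) = p(x) = -2x - 1 and x^2 P_2(x) = q(x) = 2x^2 - 2x are polynomials, hence analytic at x = 0.
p(0) = -1,  q(0) = 0.
Indicial equation: r(r-1) + p(0) r + q(0) = 0, i.e. r^2 + (p(0) - 1) r + q(0) = 0, i.e. r^2 - 2 r = 0.
Discriminant: (-2)^2 - 4(0) = 4, so r = (2 ± 2)/2.
Solving: r_1 = 2, r_2 = 0.

indicial: r^2 - 2 r = 0; roots r_1 = 2, r_2 = 0


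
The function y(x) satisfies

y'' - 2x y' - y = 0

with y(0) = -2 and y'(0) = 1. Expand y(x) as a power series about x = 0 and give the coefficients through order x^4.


Ansatz: y(x) = sum_{n>=0} a_n x^n, so y'(x) = sum_{n>=1} n a_n x^(n-1) and y''(x) = sum_{n>=2} n(n-1) a_n x^(n-2).
Substitute into P(x) y'' + Q(x) y' + R(x) y = 0 with P(x) = 1, Q(x) = -2x, R(x) = -1, and match powers of x.
Initial conditions: a_0 = -2, a_1 = 1.
Setting the coefficient of each power of x to zero and solving order by order (substituting the coefficients already found):
  x^0: 2 a_2 - a_0 = 0  ->  2 a_2 = a_0 = -2  ->  a_2 = -1
  x^1: 6 a_3 - 3 a_1 = 0  ->  6 a_3 = 3 a_1 = 3  ->  a_3 = 1/2
  x^2: 12 a_4 - 5 a_2 = 0  ->  12 a_4 = 5 a_2 = -5  ->  a_4 = -5/12
Truncated series: y(x) = -2 + x - x^2 + (1/2) x^3 - (5/12) x^4 + O(x^5).

a_0 = -2; a_1 = 1; a_2 = -1; a_3 = 1/2; a_4 = -5/12


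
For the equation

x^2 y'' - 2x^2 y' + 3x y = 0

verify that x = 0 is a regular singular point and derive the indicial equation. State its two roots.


Divide by x^2 to reach normal form y'' + P_1(x) y' + P_2(x) y = 0 with P_1(x) = -2 and P_2(x) = 3/x.
x = 0 is a singular point because the y-coefficient 3/x has a pole at x = 0.
It is a regular singular point because x P_1(x) = p(x) = -2x and x^2 P_2(x) = q(x) = 3x are polynomials, hence analytic at x = 0.
p(0) = 0,  q(0) = 0.
Indicial equation: r(r-1) + p(0) r + q(0) = 0, i.e. r^2 + (p(0) - 1) r + q(0) = 0, i.e. r^2 - 1 r = 0.
Discriminant: (-1)^2 - 4(0) = 1, so r = (1 ± 1)/2.
Solving: r_1 = 1, r_2 = 0.

indicial: r^2 - 1 r = 0; roots r_1 = 1, r_2 = 0


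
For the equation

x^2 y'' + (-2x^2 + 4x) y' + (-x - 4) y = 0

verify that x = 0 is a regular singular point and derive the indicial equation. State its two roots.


Divide by x^2 to reach normal form y'' + P_1(x) y' + P_2(x) y = 0 with P_1(x) = -2 + 4/x and P_2(x) = -1/x - 4/x^2.
x = 0 is a singular point because the y'-coefficient -2 + 4/x has a pole at x = 0 and the y-coefficient -1/x - 4/x^2 has a pole at x = 0.
It is a regular singular point because x P_1(x) = p(x) = 4 - 2x and x^2 P_2(x) = q(x) = -x - 4 are polynomials, hence analytic at x = 0.
p(0) = 4,  q(0) = -4.
Indicial equation: r(r-1) + p(0) r + q(0) = 0, i.e. r^2 + (p(0) - 1) r + q(0) = 0, i.e. r^2 + 3 r - 4 = 0.
Discriminant: (3)^2 - 4(-4) = 25, so r = (-3 ± 5)/2.
Solving: r_1 = 1, r_2 = -4.

indicial: r^2 + 3 r - 4 = 0; roots r_1 = 1, r_2 = -4
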